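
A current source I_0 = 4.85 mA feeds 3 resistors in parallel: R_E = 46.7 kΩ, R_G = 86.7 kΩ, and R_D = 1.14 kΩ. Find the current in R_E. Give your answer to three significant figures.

I ≈ 0.114 mA

Conductances: ΣG = 1/46.7 + 1/86.7 + 1/1.14 = 0.9101 (1/kΩ).
By the current-divider rule, I = I_0 · G_k/ΣG = 4.85 × 0.02353 = 0.1141 mA.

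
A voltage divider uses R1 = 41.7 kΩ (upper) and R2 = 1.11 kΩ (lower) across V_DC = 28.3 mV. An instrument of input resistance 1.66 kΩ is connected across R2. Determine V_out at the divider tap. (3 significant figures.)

R2 ‖ R_L = (1.11 × 1.66)/(1.11 + 1.66) = 0.6652 kΩ.
Voltage divider with the loaded lower leg: V_out = 28.3 × 0.6652/(41.7 + 0.6652) = 28.3 × 0.01570 = 0.4444 mV.

V_out ≈ 0.444 mV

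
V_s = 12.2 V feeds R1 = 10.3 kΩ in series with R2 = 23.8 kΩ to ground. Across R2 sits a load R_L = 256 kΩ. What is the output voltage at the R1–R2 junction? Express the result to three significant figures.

First combine the lower leg with the load: R2 ‖ R_L = 21.78 kΩ.
Then V_out = V_s · R2'/(R1 + R2') = 12.2 × 21.78/32.08 = 8.282 V.
(Unloaded it would be 8.51 V; the load pulls it down.)

V_out ≈ 8.28 V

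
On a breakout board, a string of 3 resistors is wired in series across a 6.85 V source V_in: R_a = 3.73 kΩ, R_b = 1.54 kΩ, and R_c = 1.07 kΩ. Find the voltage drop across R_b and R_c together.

Series total: ΣR = 3.73 + 1.54 + 1.07 = 6.340 kΩ.
R_{R_b..R_c} = 1.54 + 1.07 = 2.610 kΩ.
V = V_in · R/ΣR = 6.85 × 0.4117 = 2.820 V.

V ≈ 2.82 V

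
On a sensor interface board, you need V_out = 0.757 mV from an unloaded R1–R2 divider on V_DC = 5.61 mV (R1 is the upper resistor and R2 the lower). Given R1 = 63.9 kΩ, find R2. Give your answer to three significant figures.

R2 ≈ 9.97 kΩ

The divider ratio is R2/(R1+R2) = 0.757/5.61 = 0.1349.
R2 = R1 · 0.1349/(1 − 0.1349) = 9.968 kΩ.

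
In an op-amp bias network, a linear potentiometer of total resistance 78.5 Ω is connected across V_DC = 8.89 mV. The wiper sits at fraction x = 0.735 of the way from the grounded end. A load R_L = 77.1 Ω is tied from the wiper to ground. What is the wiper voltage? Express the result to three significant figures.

V_out ≈ 5.45 mV

Split the track: R_lower = x·R_p = 57.70 Ω, R_upper = (1−x)·R_p = 20.80 Ω.
(x·R_p) ‖ R_L = 33.00 Ω.
Then V_out = V_DC · 33.00/(20.80 + 33.00) = 5.453 mV.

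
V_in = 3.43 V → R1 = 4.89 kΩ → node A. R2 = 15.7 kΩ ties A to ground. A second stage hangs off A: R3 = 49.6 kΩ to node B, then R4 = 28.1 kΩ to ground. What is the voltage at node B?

Node A sees R2 in parallel with the series input of stage 2, R3 + R4 = 77.70 kΩ.
R2 ‖ (R3+R4) = 13.06 kΩ.
First divider: V_A = V_in · 13.06/(4.89 + 13.06) = 2.496 V.
V_B = V_A × 0.3616 = 0.9025 V.

V_B ≈ 0.903 V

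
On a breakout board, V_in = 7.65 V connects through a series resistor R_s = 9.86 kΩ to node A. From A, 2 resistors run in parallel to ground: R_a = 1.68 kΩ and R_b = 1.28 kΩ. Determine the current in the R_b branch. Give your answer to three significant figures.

Equivalent of the parallel group: R_p = 0.7265 kΩ.
V_A by voltage divider: V_A = 7.65 × 0.7265/(9.86 + 0.7265) = 0.5250 V.
I(R_b) = V_A / R_b = 0.5250/1.28 = 0.4101 mA.

I ≈ 0.410 mA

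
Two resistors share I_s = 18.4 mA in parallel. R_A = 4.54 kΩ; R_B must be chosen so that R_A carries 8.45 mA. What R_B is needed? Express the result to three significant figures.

R_B ≈ 3.86 kΩ

The fraction through R_A equals R_B/(R_A+R_B).
8.45/18.4 = R_B/(R_A + R_B) → R_B = R_A · (0.4592)/(1 − 0.4592) = 4.54 × 0.8492 = 3.856 kΩ.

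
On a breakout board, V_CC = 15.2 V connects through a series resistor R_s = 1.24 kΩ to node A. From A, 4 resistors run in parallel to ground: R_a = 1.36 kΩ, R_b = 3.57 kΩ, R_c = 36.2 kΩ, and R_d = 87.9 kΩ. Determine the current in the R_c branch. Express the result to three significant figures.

Equivalent of the parallel group: R_p = 0.9484 kΩ.
V_A by voltage divider: V_A = 15.2 × 0.9484/(1.24 + 0.9484) = 6.587 V.
I(R_c) = V_A / R_c = 6.587/36.2 = 0.1820 mA.

I ≈ 0.182 mA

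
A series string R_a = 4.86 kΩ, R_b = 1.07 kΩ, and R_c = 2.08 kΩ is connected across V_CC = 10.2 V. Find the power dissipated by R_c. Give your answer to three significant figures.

Series current I = V_CC/ΣR = 10.2/8.010 = 1.273 mA.
V(R_c) = I·R = 2.649 V; P = V·I = 2.649 × 1.273 = 3.373 mW.

P ≈ 3.37 mW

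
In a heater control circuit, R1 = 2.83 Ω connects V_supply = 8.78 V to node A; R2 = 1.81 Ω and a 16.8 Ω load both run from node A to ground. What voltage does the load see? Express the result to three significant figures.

R2 ‖ R_L = (1.81 × 16.8)/(1.81 + 16.8) = 1.634 Ω.
Then V_out = V_supply · R2'/(R1 + R2') = 8.78 × 1.634/4.464 = 3.214 V.

V_out ≈ 3.21 V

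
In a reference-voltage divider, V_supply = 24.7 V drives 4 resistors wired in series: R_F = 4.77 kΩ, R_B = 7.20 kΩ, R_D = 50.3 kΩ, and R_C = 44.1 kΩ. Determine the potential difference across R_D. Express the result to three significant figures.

Total series resistance ΣR = 4.77 + 7.20 + 50.3 + 44.1 = 106.4 kΩ.
V = V_supply · R/ΣR = 24.7 × 0.4729 = 11.68 V.

V ≈ 11.7 V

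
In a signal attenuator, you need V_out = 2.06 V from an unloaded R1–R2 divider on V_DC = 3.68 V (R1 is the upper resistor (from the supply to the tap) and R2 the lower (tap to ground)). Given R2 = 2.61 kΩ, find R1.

R1 ≈ 2.05 kΩ

V_out/V_DC = R2/(R1+R2) = 0.5598.
Rearranging, R1 = R2·(1−k)/k = 2.61 × 0.7864 = 2.053 kΩ.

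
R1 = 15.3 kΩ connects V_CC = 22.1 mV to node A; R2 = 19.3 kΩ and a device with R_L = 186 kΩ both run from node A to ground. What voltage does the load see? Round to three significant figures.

First combine the lower leg with the load: R2 ‖ R_L = 17.49 kΩ.
Now apply the divider: V_out = 22.1 × 0.5333 = 11.79 mV.
(Unloaded it would be 12.3 mV; the load pulls it down.)

V_out ≈ 11.8 mV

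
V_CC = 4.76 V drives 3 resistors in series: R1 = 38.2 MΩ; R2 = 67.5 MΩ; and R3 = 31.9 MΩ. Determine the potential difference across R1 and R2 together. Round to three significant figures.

V ≈ 3.66 V

Total series resistance ΣR = 38.2 + 67.5 + 31.9 = 137.6 MΩ.
R_{R1..R2} = 38.2 + 67.5 = 105.7 MΩ.
Voltage divider: V = V_CC · (105.7 / 137.6) = 4.76 × 0.7682 = 3.656 V.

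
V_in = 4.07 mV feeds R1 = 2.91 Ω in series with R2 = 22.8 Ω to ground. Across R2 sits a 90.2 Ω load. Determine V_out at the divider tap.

V_out ≈ 3.51 mV

R2 ‖ R_L = (22.8 × 90.2)/(22.8 + 90.2) = 18.20 Ω.
Voltage divider with the loaded lower leg: V_out = 4.07 × 18.20/(2.91 + 18.20) = 4.07 × 0.8621 = 3.509 mV.
(Unloaded it would be 3.61 mV; the load pulls it down.)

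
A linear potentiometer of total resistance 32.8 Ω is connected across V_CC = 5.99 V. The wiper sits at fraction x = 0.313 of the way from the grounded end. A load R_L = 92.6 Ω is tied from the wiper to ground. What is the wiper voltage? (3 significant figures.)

Split the track: R_lower = x·R_p = 10.27 Ω, R_upper = (1−x)·R_p = 22.53 Ω.
(x·R_p) ‖ R_L = 9.242 Ω.
V_out = 5.99 × 9.242/(22.53 + 9.242) = 1.742 V.

V_out ≈ 1.74 V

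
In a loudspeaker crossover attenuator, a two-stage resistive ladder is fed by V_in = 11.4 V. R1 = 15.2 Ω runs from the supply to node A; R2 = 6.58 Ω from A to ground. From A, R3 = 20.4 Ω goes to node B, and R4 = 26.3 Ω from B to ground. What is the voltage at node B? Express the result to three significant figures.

Looking into the second stage from A: R3 + R4 = 46.70 Ω appears in parallel with R2.
Effective lower resistance at A: R2 ‖ 46.70 = 5.767 Ω.
First divider: V_A = V_in · 5.767/(15.2 + 5.767) = 3.136 V.
Stage 2 is unloaded, so V_B = V_A · R4/(R3+R4) = 3.136 × 26.3/46.70 = 1.766 V.

V_B ≈ 1.77 V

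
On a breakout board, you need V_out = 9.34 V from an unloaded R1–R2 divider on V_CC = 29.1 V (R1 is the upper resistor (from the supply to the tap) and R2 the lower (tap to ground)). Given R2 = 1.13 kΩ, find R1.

R1 ≈ 2.39 kΩ

The divider ratio is R2/(R1+R2) = 9.34/29.1 = 0.3210.
Rearranging, R1 = R2·(1−k)/k = 1.13 × 2.116 = 2.391 kΩ.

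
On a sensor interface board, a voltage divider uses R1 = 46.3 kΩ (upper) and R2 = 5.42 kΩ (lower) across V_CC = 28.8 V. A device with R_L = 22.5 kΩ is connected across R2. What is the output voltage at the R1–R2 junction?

R2 ‖ R_L = (5.42 × 22.5)/(5.42 + 22.5) = 4.368 kΩ.
Voltage divider with the loaded lower leg: V_out = 28.8 × 4.368/(46.3 + 4.368) = 28.8 × 0.08621 = 2.483 V.
(Unloaded it would be 3.02 V; the load pulls it down.)

V_out ≈ 2.48 V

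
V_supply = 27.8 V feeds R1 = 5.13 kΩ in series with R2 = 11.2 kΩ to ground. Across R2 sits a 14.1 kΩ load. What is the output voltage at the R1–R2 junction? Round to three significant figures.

V_out ≈ 15.3 V

First combine the lower leg with the load: R2 ‖ R_L = 6.242 kΩ.
Then V_out = V_supply · R2'/(R1 + R2') = 27.8 × 6.242/11.37 = 15.26 V.
(Unloaded it would be 19.1 V; the load pulls it down.)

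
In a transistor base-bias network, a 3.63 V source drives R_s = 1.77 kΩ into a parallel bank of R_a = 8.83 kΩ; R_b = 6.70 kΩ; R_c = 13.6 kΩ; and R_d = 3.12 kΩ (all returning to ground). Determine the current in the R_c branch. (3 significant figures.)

I ≈ 0.123 mA

Combine the parallel branches: R_p = (1/8.83 + 1/6.70 + 1/13.6 + 1/3.12)⁻¹ = 1.523 kΩ.
Node voltage V_A = V_s · R_p/(R_s + R_p) = 3.63 × 0.4625 = 1.679 V.
Branch current I = V_A/R_c = 1.679/13.6 = 0.1235 mA.
(Check via current divider: I_total = 1.102 mA; share G_k/ΣG = 0.1120 → same result.)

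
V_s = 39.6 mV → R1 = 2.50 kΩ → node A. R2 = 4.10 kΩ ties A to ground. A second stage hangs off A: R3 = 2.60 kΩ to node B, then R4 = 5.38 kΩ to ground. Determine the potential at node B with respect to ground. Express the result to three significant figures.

V_B ≈ 13.9 mV

Node A sees R2 in parallel with the series input of stage 2, R3 + R4 = 7.980 kΩ.
Effective lower resistance at A: R2 ‖ 7.980 = 2.708 kΩ.
So V_A = 39.6 × 0.5200 = 20.59 mV.
Then the unloaded second divider: V_B = V_A × R4/(R3+R4) = 20.59 × 0.6742 = 13.88 mV.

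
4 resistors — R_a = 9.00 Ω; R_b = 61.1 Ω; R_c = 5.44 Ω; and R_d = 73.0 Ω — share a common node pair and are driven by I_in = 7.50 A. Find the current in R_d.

I ≈ 0.316 A

Total conductance ΣG = 1/9.00 + 1/61.1 + 1/5.44 + 1/73.0 = 0.3250 (units of 1/Ω).
Current divider: I(R_d) = I_in · G_k/ΣG = 7.50 × (0.01370/0.3250) = 7.50 × 0.04215 = 0.3161 A.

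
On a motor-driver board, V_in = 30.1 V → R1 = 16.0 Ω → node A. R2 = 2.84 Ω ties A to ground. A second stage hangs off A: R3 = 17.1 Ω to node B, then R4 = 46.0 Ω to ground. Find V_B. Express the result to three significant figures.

Looking into the second stage from A: R3 + R4 = 63.10 Ω appears in parallel with R2.
R2 ‖ (R3+R4) = 2.718 Ω.
First divider: V_A = V_in · 2.718/(16.0 + 2.718) = 4.370 V.
Then the unloaded second divider: V_B = V_A × R4/(R3+R4) = 4.370 × 0.7290 = 3.186 V.

V_B ≈ 3.19 V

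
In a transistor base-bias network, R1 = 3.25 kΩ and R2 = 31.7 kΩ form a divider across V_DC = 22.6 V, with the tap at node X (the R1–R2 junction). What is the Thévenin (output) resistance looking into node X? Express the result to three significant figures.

R_th ≈ 2.95 kΩ

With V_DC suppressed (replaced by a short), R_th = R1 ‖ R2 = (3.250 × 31.7)/(3.250 + 31.7) = 2.948 kΩ.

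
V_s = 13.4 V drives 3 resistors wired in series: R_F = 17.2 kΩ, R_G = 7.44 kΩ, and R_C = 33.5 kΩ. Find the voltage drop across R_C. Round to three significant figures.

Total series resistance ΣR = 17.2 + 7.44 + 33.5 = 58.14 kΩ.
Voltage divider: V = V_s · (33.50 / 58.14) = 13.4 × 0.5762 = 7.721 V.

V ≈ 7.72 V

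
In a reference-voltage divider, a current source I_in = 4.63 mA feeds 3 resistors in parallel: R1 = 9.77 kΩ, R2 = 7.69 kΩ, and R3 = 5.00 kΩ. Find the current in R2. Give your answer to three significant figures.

Total conductance ΣG = 1/9.77 + 1/7.69 + 1/5.00 = 0.4324 (units of 1/kΩ).
By the current-divider rule, I = I_in · G_k/ΣG = 4.63 × 0.3007 = 1.392 mA.

I ≈ 1.39 mA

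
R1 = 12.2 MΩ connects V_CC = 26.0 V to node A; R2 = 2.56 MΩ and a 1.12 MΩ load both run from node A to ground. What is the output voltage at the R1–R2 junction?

V_out ≈ 1.56 V

R2 ‖ R_L = (2.56 × 1.12)/(2.56 + 1.12) = 0.7791 MΩ.
Then V_out = V_CC · R2'/(R1 + R2') = 26.0 × 0.7791/12.98 = 1.561 V.
(Unloaded it would be 4.51 V; the load pulls it down.)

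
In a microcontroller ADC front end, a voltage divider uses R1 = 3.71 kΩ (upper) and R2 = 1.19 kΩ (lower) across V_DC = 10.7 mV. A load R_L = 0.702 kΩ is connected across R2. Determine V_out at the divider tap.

V_out ≈ 1.14 mV

R2 ‖ R_L = (1.19 × 0.702)/(1.19 + 0.702) = 0.4415 kΩ.
Then V_out = V_DC · R2'/(R1 + R2') = 10.7 × 0.4415/4.152 = 1.138 mV.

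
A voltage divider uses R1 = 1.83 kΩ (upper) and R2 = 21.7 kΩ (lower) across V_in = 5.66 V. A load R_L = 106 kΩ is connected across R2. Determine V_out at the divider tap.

R2 ‖ R_L = (21.7 × 106)/(21.7 + 106) = 18.01 kΩ.
Voltage divider with the loaded lower leg: V_out = 5.66 × 18.01/(1.83 + 18.01) = 5.66 × 0.9078 = 5.138 V.

V_out ≈ 5.14 V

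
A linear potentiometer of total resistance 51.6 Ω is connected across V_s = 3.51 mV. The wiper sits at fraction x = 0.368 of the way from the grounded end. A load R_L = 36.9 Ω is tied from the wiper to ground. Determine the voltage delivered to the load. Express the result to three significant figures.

Split the track: R_lower = x·R_p = 18.99 Ω, R_upper = (1−x)·R_p = 32.61 Ω.
(x·R_p) ‖ R_L = 12.54 Ω.
Then V_out = V_s · 12.54/(32.61 + 12.54) = 0.9747 mV.

V_out ≈ 0.975 mV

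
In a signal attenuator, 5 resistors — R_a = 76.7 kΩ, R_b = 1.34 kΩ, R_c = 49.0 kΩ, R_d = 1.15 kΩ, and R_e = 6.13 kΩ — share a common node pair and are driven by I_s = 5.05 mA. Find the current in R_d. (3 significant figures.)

I ≈ 2.42 mA

Total conductance ΣG = 1/76.7 + 1/1.34 + 1/49.0 + 1/1.15 + 1/6.13 = 1.812 (units of 1/kΩ).
Current divider: I(R_d) = I_s · G_k/ΣG = 5.05 × (0.8696/1.812) = 5.05 × 0.4798 = 2.423 mA.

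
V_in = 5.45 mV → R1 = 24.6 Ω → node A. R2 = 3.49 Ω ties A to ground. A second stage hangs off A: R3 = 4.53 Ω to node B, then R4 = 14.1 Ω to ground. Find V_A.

V_A ≈ 0.582 mV

The second stage (R3 + R4 = 18.63 Ω) loads node A in parallel with R2.
Effective lower resistance at A: R2 ‖ 18.63 = 2.939 Ω.
First divider: V_A = V_in · 2.939/(24.6 + 2.939) = 0.5817 mV.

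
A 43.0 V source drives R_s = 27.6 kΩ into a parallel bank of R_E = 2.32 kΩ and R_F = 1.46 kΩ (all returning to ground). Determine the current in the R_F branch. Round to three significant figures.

I ≈ 0.926 mA

Equivalent of the parallel group: R_p = 0.8961 kΩ.
Node voltage V_A = V_s · R_p/(R_s + R_p) = 43.0 × 0.03145 = 1.352 V.
I(R_F) = V_A / R_F = 1.352/1.46 = 0.9261 mA.
(Equivalently: I_total = 1.509 mA, then current-divider fraction G_k/ΣG = 0.6138.)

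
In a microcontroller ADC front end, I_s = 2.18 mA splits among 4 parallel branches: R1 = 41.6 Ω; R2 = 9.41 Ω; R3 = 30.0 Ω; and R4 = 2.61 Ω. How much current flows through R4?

ΣG = 1/41.6 + 1/9.41 + 1/30.0 + 1/2.61 = 0.5468.
R4 takes the fraction G_k/ΣG = 0.3831/0.5468 = 0.7007, so I = 2.18 × 0.7007 = 1.528 mA.

I ≈ 1.53 mA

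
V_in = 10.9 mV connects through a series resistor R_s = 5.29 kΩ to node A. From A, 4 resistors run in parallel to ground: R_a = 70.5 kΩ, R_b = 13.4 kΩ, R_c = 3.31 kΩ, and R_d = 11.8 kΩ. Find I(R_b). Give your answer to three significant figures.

Combine the parallel branches: R_p = (1/70.5 + 1/13.4 + 1/3.31 + 1/11.8)⁻¹ = 2.102 kΩ.
Node voltage V_A = V_in · R_p/(R_s + R_p) = 10.9 × 0.2844 = 3.100 mV.
Branch current I = V_A/R_b = 3.100/13.4 = 0.2313 µA.
(Equivalently: I_total = 1.475 µA, then current-divider fraction G_k/ΣG = 0.1569.)

I ≈ 0.231 µA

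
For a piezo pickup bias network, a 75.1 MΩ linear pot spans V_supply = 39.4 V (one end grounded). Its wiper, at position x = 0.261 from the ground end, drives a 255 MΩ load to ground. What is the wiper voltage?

Split the track: R_lower = x·R_p = 19.60 MΩ, R_upper = (1−x)·R_p = 55.50 MΩ.
Lower segment in parallel with the load: 19.60 ‖ 255 = 18.20 MΩ.
Loaded-divider output: V_out = 39.4 × 0.2470 = 9.731 V.
(Unloaded: V_out = x·V_supply = 10.3 V.)

V_out ≈ 9.73 V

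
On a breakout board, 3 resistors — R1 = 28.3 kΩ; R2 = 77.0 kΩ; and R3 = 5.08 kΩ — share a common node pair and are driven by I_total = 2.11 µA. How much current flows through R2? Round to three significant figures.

I ≈ 0.112 µA

ΣG = 1/28.3 + 1/77.0 + 1/5.08 = 0.2452.
Current divider: I(R2) = I_total · G_k/ΣG = 2.11 × (0.01299/0.2452) = 2.11 × 0.05297 = 0.1118 µA.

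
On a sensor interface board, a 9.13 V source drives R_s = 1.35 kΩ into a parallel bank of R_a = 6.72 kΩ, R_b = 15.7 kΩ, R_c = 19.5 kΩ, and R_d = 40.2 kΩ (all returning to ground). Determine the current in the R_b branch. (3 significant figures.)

I ≈ 0.418 mA

Combine the parallel branches: R_p = (1/6.72 + 1/15.7 + 1/19.5 + 1/40.2)⁻¹ = 3.464 kΩ.
V_A = 9.13 × 3.464/4.814 = 6.570 V.
Branch current I = V_A/R_b = 6.570/15.7 = 0.4185 mA.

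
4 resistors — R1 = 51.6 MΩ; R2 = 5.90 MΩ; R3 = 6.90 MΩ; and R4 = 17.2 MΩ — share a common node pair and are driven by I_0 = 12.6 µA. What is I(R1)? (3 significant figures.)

Conductances: ΣG = 1/51.6 + 1/5.90 + 1/6.90 + 1/17.2 = 0.3919 (1/MΩ).
Current divider: I(R1) = I_0 · G_k/ΣG = 12.6 × (0.01938/0.3919) = 12.6 × 0.04945 = 0.6230 µA.

I ≈ 0.623 µA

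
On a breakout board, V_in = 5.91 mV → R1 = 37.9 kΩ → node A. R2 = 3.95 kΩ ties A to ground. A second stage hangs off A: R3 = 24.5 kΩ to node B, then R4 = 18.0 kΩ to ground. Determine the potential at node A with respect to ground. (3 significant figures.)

Node A sees R2 in parallel with the series input of stage 2, R3 + R4 = 42.50 kΩ.
R2 ‖ (R3+R4) = 3.614 kΩ.
So V_A = 5.91 × 0.08706 = 0.5145 mV.

V_A ≈ 0.515 mV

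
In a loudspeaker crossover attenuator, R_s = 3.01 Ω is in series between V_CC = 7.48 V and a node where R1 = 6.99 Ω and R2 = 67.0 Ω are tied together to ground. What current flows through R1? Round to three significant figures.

I ≈ 0.725 A

Parallel bank: R_p = 1/(1/6.99 + 1/67.0) = 6.330 Ω.
Node voltage V_A = V_CC · R_p/(R_s + R_p) = 7.48 × 0.6777 = 5.069 V.
I(R1) = V_A / R1 = 5.069/6.99 = 0.7252 A.
(Check via current divider: I_total = 0.8009 A; share G_k/ΣG = 0.9055 → same result.)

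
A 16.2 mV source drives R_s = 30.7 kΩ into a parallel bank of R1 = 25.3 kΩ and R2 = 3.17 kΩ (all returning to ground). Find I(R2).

I ≈ 0.430 µA

Parallel bank: R_p = 1/(1/25.3 + 1/3.17) = 2.817 kΩ.
V_A by voltage divider: V_A = 16.2 × 2.817/(30.7 + 2.817) = 1.362 mV.
Branch current I = V_A/R2 = 1.362/3.17 = 0.4295 µA.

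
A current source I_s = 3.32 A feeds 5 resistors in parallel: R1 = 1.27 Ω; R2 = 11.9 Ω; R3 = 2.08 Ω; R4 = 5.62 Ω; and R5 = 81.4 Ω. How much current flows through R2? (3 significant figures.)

Total conductance ΣG = 1/1.27 + 1/11.9 + 1/2.08 + 1/5.62 + 1/81.4 = 1.542 (units of 1/Ω).
Current divider: I(R2) = I_s · G_k/ΣG = 3.32 × (0.08403/1.542) = 3.32 × 0.05448 = 0.1809 A.

I ≈ 0.181 A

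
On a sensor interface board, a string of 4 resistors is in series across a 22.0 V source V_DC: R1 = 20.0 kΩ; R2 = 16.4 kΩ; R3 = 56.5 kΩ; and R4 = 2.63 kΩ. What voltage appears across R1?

V ≈ 4.61 V

Total series resistance ΣR = 20.0 + 16.4 + 56.5 + 2.63 = 95.53 kΩ.
V = V_DC · R/ΣR = 22.0 × 0.2094 = 4.606 V.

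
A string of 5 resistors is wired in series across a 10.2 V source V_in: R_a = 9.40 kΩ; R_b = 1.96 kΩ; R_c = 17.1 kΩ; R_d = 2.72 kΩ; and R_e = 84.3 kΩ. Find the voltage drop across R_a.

Series total: ΣR = 9.40 + 1.96 + 17.1 + 2.72 + 84.3 = 115.5 kΩ.
V = V_in · R/ΣR = 10.2 × 0.08140 = 0.8303 V.

V ≈ 0.830 V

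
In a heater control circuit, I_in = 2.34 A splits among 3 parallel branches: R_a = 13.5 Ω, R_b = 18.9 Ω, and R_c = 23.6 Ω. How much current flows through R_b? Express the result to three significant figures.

I ≈ 0.731 A

ΣG = 1/13.5 + 1/18.9 + 1/23.6 = 0.1694.
By the current-divider rule, I = I_in · G_k/ΣG = 2.34 × 0.3124 = 0.7311 A.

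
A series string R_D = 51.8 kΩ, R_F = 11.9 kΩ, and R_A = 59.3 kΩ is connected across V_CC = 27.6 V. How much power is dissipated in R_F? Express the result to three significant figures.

P ≈ 0.599 mW

The common current is I = 27.6/123.0 = 0.2244 mA.
V(R_F) = I·R = 2.670 V; P = V·I = 2.670 × 0.2244 = 0.5992 mW.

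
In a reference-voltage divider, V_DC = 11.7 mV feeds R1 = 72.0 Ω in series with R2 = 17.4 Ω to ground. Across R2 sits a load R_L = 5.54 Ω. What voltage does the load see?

V_out ≈ 0.645 mV

The load sits in parallel with R2, giving an effective lower resistance R2' = R2·R_L/(R2+R_L) = 4.202 Ω.
Now apply the divider: V_out = 11.7 × 0.05514 = 0.6452 mV.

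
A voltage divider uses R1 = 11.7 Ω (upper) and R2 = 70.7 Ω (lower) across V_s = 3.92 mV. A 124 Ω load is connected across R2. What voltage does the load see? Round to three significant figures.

V_out ≈ 3.11 mV

The load sits in parallel with R2, giving an effective lower resistance R2' = R2·R_L/(R2+R_L) = 45.03 Ω.
Now apply the divider: V_out = 3.92 × 0.7937 = 3.111 mV.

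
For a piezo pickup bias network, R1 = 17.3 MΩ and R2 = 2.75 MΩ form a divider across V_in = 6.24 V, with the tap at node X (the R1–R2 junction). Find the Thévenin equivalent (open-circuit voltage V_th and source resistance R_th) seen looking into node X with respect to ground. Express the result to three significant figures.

V_th ≈ 0.856 V, R_th ≈ 2.37 MΩ

V_th is the unloaded tap voltage: V_in · R2/(R1+R2) = 6.24 × 0.1372 = 0.8559 V.
With V_in suppressed (replaced by a short), R_th = R1 ‖ R2 = (17.30 × 2.75)/(17.30 + 2.75) = 2.373 MΩ.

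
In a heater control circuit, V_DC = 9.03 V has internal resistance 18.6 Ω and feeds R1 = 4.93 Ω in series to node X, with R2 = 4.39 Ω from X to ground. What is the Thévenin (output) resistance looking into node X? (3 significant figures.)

R_th ≈ 3.70 Ω

R1' = 18.6 + 4.93 = 23.53 Ω (source resistance + R1).
Looking into X with the source shorted: R_th = R1'·R2/(R1'+R2) = 23.53 × 4.39/27.92 = 3.700 Ω.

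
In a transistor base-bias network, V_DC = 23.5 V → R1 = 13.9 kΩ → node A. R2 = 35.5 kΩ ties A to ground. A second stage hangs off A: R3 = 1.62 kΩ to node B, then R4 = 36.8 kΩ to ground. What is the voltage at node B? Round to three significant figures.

V_B ≈ 12.8 V

Looking into the second stage from A: R3 + R4 = 38.42 kΩ appears in parallel with R2.
Effective lower resistance at A: R2 ‖ 38.42 = 18.45 kΩ.
So V_A = 23.5 × 0.5703 = 13.40 V.
Stage 2 is unloaded, so V_B = V_A · R4/(R3+R4) = 13.40 × 36.8/38.42 = 12.84 V.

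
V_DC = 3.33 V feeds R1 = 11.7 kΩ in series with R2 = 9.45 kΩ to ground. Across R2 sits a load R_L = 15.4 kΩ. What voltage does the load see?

V_out ≈ 1.11 V

R2 ‖ R_L = (9.45 × 15.4)/(9.45 + 15.4) = 5.856 kΩ.
Now apply the divider: V_out = 3.33 × 0.3336 = 1.111 V.
(Unloaded it would be 1.49 V; the load pulls it down.)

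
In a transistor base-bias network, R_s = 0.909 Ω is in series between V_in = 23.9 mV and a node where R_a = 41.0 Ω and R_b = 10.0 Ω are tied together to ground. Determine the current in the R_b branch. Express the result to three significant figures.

Combine the parallel branches: R_p = (1/41.0 + 1/10.0)⁻¹ = 8.039 Ω.
V_A by voltage divider: V_A = 23.9 × 8.039/(0.909 + 8.039) = 21.47 mV.
I(R_b) = V_A / R_b = 21.47/10.0 = 2.147 mA.

I ≈ 2.15 mA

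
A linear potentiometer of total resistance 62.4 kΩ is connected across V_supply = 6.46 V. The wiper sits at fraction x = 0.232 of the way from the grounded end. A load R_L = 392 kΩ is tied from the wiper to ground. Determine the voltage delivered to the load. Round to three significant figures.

V_out ≈ 1.46 V

Lower segment x·R_p = 14.48 kΩ; upper segment (1−x)·R_p = 47.92 kΩ.
R_L loads the lower segment: effective lower R = 13.96 kΩ.
Loaded-divider output: V_out = 6.46 × 0.2256 = 1.457 V.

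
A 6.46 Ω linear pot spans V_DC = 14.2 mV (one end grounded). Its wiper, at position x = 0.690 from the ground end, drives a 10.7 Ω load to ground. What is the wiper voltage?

V_out ≈ 8.68 mV

The pot divides into 2.003 Ω above the wiper and 4.457 Ω below.
R_L loads the lower segment: effective lower R = 3.147 Ω.
V_out = 14.2 × 3.147/(2.003 + 3.147) = 8.677 mV.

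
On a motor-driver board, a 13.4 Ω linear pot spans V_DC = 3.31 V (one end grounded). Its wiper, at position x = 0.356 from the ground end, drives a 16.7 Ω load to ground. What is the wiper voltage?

V_out ≈ 0.995 V

The pot divides into 8.630 Ω above the wiper and 4.770 Ω below.
Lower segment in parallel with the load: 4.770 ‖ 16.7 = 3.710 Ω.
V_out = 3.31 × 3.710/(8.630 + 3.710) = 0.9953 V.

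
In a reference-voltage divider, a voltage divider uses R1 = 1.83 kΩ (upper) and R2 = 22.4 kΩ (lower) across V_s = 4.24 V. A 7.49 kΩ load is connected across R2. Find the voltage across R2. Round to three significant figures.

R2 ‖ R_L = (22.4 × 7.49)/(22.4 + 7.49) = 5.613 kΩ.
Voltage divider with the loaded lower leg: V_out = 4.24 × 5.613/(1.83 + 5.613) = 4.24 × 0.7541 = 3.198 V.
(Unloaded it would be 3.92 V; the load pulls it down.)

V_out ≈ 3.20 V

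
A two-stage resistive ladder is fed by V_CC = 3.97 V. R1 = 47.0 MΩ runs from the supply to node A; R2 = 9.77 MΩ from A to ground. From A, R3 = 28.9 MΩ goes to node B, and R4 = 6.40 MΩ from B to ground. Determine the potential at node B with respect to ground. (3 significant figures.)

V_B ≈ 0.101 V

Node A sees R2 in parallel with the series input of stage 2, R3 + R4 = 35.30 MΩ.
R2 ‖ (R3+R4) = 7.652 MΩ.
So V_A = 3.97 × 0.1400 = 0.5559 V.
Then the unloaded second divider: V_B = V_A × R4/(R3+R4) = 0.5559 × 0.1813 = 0.1008 V.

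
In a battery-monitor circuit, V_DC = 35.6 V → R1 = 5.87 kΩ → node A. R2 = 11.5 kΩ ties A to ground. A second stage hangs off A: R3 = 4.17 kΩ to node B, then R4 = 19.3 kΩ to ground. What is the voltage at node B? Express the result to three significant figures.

V_B ≈ 16.6 V

Node A sees R2 in parallel with the series input of stage 2, R3 + R4 = 23.47 kΩ.
Effective lower resistance at A: R2 ‖ 23.47 = 7.718 kΩ.
V_A = 35.6 × 7.718/(5.87 + 7.718) = 20.22 V.
Stage 2 is unloaded, so V_B = V_A · R4/(R3+R4) = 20.22 × 19.3/23.47 = 16.63 V.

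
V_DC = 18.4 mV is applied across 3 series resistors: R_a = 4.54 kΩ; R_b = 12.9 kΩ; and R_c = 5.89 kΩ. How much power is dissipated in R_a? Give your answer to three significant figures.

ΣR = 23.33 kΩ → I = 18.4/23.33 = 0.7887 µA.
V(R_a) = I·R = 3.581 mV; P = V·I = 3.581 × 0.7887 = 2.824 nW.

P ≈ 2.82 nW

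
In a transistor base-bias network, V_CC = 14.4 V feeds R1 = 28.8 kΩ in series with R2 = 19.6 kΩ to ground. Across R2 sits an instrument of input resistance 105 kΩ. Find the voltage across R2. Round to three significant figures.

V_out ≈ 5.25 V

First combine the lower leg with the load: R2 ‖ R_L = 16.52 kΩ.
Now apply the divider: V_out = 14.4 × 0.3645 = 5.248 V.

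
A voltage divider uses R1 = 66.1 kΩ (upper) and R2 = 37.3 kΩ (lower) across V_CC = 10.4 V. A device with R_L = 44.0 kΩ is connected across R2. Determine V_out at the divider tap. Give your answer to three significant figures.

V_out ≈ 2.43 V

First combine the lower leg with the load: R2 ‖ R_L = 20.19 kΩ.
Then V_out = V_CC · R2'/(R1 + R2') = 10.4 × 20.19/86.29 = 2.433 V.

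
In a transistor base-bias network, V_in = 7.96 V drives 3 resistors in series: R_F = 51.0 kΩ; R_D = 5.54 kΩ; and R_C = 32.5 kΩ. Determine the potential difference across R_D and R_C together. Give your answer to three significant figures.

Series total: ΣR = 51.0 + 5.54 + 32.5 = 89.04 kΩ.
R_{R_D..R_C} = 5.54 + 32.5 = 38.04 kΩ.
V = V_in · R/ΣR = 7.96 × 0.4272 = 3.401 V.

V ≈ 3.40 V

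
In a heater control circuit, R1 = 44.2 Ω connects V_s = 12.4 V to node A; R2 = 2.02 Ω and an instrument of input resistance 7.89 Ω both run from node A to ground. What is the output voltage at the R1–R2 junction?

The load sits in parallel with R2, giving an effective lower resistance R2' = R2·R_L/(R2+R_L) = 1.608 Ω.
Voltage divider with the loaded lower leg: V_out = 12.4 × 1.608/(44.2 + 1.608) = 12.4 × 0.03511 = 0.4353 V.

V_out ≈ 0.435 V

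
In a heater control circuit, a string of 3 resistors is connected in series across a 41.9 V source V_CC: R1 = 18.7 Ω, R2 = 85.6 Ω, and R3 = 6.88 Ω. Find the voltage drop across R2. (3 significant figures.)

V ≈ 32.3 V

Series total: ΣR = 18.7 + 85.6 + 6.88 = 111.2 Ω.
By the voltage-divider rule, V = 41.9 × 85.60/111.2 = 32.26 V.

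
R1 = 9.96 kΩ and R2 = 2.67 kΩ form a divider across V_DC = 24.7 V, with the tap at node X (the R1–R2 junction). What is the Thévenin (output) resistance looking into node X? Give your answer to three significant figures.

With V_DC suppressed (replaced by a short), R_th = R1 ‖ R2 = (9.960 × 2.67)/(9.960 + 2.67) = 2.106 kΩ.

R_th ≈ 2.11 kΩ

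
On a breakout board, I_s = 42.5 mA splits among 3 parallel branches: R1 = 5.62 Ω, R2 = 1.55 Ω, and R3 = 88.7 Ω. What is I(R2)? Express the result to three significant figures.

I ≈ 32.9 mA

Conductances: ΣG = 1/5.62 + 1/1.55 + 1/88.7 = 0.8344 (1/Ω).
R2 takes the fraction G_k/ΣG = 0.6452/0.8344 = 0.7732, so I = 42.5 × 0.7732 = 32.86 mA.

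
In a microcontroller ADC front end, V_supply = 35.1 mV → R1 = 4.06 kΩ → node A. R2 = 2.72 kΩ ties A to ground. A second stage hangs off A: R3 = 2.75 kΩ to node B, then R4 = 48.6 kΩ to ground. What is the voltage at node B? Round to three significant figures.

The second stage (R3 + R4 = 51.35 kΩ) loads node A in parallel with R2.
R2 ‖ (R3+R4) = 2.583 kΩ.
V_A = 35.1 × 2.583/(4.06 + 2.583) = 13.65 mV.
V_B = V_A × 0.9464 = 12.92 mV.

V_B ≈ 12.9 mV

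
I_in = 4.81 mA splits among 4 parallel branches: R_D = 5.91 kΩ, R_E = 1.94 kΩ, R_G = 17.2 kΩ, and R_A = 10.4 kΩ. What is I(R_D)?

I ≈ 0.970 mA

Total conductance ΣG = 1/5.91 + 1/1.94 + 1/17.2 + 1/10.4 = 0.8390 (units of 1/kΩ).
R_D takes the fraction G_k/ΣG = 0.1692/0.8390 = 0.2017, so I = 4.81 × 0.2017 = 0.9701 mA.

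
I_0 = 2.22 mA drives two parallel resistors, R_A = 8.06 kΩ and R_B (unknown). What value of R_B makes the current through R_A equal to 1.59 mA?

The fraction through R_A equals R_B/(R_A+R_B).
1.59/2.22 = R_B/(R_A + R_B) → R_B = R_A · (0.7162)/(1 − 0.7162) = 8.06 × 2.524 = 20.34 kΩ.

R_B ≈ 20.3 kΩ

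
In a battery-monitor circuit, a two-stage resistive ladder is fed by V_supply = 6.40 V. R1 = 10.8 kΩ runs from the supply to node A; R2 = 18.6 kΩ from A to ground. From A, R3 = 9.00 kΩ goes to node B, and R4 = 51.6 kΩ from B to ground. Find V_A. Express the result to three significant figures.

The second stage (R3 + R4 = 60.60 kΩ) loads node A in parallel with R2.
Effective lower resistance at A: R2 ‖ 60.60 = 14.23 kΩ.
First divider: V_A = V_supply · 14.23/(10.8 + 14.23) = 3.639 V.

V_A ≈ 3.64 V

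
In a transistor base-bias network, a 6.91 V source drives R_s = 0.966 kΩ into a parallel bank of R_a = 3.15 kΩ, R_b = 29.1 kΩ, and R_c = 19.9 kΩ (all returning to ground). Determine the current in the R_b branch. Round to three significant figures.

I ≈ 0.171 mA

Parallel bank: R_p = 1/(1/3.15 + 1/29.1 + 1/19.9) = 2.487 kΩ.
Node voltage V_A = V_CC · R_p/(R_s + R_p) = 6.91 × 0.7203 = 4.977 V.
Branch current I = V_A/R_b = 4.977/29.1 = 0.1710 mA.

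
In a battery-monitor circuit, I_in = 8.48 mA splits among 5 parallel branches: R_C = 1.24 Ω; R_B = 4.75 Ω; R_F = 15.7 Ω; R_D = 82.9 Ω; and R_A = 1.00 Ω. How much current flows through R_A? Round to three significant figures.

Total conductance ΣG = 1/1.24 + 1/4.75 + 1/15.7 + 1/82.9 + 1/1.00 = 2.093 (units of 1/Ω).
Current divider: I(R_A) = I_in · G_k/ΣG = 8.48 × (1.000/2.093) = 8.48 × 0.4778 = 4.052 mA.

I ≈ 4.05 mA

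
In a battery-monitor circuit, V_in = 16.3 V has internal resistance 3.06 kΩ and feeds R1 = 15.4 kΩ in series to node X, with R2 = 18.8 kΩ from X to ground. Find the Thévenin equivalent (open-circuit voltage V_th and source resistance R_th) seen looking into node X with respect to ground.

R1' = 3.06 + 15.4 = 18.46 kΩ (source resistance + R1).
V_th is the unloaded tap voltage: V_in · R2/(R1'+R2) = 16.3 × 0.5046 = 8.224 V.
Looking into X with the source shorted: R_th = R1'·R2/(R1'+R2) = 18.46 × 18.8/37.26 = 9.314 kΩ.

V_th ≈ 8.22 V, R_th ≈ 9.31 kΩ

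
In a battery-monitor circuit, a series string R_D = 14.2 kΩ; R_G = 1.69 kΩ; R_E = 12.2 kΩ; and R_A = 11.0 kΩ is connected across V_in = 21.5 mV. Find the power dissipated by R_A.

P ≈ 3.33 nW

The common current is I = 21.5/39.09 = 0.5500 µA.
V(R_A) = I·R = 6.050 mV; P = V·I = 6.050 × 0.5500 = 3.328 nW.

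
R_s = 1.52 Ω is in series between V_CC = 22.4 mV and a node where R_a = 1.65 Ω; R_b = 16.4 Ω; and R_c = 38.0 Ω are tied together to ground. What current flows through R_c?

Equivalent of the parallel group: R_p = 1.442 Ω.
V_A = 22.4 × 1.442/2.962 = 10.91 mV.
I(R_c) = V_A / R_c = 10.91/38.0 = 0.2870 mA.
(Check via current divider: I_total = 7.562 mA; share G_k/ΣG = 0.03795 → same result.)

I ≈ 0.287 mA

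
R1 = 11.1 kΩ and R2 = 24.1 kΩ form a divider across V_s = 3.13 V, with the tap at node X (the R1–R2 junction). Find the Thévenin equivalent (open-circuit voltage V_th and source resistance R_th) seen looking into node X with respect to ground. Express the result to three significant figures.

V_th ≈ 2.14 V, R_th ≈ 7.60 kΩ

V_th is the unloaded tap voltage: V_s · R2/(R1+R2) = 3.13 × 0.6847 = 2.143 V.
Looking into X with the source shorted: R_th = R1·R2/(R1+R2) = 11.10 × 24.1/35.20 = 7.600 kΩ.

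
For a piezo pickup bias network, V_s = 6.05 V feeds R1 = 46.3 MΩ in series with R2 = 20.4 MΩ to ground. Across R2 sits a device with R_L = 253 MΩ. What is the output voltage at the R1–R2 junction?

V_out ≈ 1.75 V

The load sits in parallel with R2, giving an effective lower resistance R2' = R2·R_L/(R2+R_L) = 18.88 MΩ.
Voltage divider with the loaded lower leg: V_out = 6.05 × 18.88/(46.3 + 18.88) = 6.05 × 0.2896 = 1.752 V.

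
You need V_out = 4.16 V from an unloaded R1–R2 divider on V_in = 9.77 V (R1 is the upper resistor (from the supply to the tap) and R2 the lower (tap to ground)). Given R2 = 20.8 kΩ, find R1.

R1 ≈ 28.0 kΩ

Required fraction k = V_out/V_in = 0.4258.
So R1 = R2 · (V_in/V_out − 1) = 20.8 × (9.77/4.16 − 1) = 20.8 × 1.349 = 28.05 kΩ.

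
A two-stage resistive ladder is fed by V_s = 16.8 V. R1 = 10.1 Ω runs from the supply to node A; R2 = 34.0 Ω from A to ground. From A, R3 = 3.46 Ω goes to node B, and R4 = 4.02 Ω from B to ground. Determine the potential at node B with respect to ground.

V_B ≈ 3.41 V

Looking into the second stage from A: R3 + R4 = 7.480 Ω appears in parallel with R2.
R2 ‖ (R3+R4) = 6.131 Ω.
V_A = 16.8 × 6.131/(10.1 + 6.131) = 6.346 V.
Stage 2 is unloaded, so V_B = V_A · R4/(R3+R4) = 6.346 × 4.02/7.480 = 3.411 V.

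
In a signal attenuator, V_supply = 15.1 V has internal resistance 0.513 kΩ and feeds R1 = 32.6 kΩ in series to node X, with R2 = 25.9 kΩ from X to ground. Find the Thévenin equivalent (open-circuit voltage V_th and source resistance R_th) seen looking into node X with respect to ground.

R1' = 0.513 + 32.6 = 33.11 kΩ (source resistance + R1).
Open-circuit (no load on X): V_th = V_supply · R2/(R1' + R2) = 15.1 × 25.9/(33.11 + 25.9) = 6.627 V.
Looking into X with the source shorted: R_th = R1'·R2/(R1'+R2) = 33.11 × 25.9/59.01 = 14.53 kΩ.

V_th ≈ 6.63 V, R_th ≈ 14.5 kΩ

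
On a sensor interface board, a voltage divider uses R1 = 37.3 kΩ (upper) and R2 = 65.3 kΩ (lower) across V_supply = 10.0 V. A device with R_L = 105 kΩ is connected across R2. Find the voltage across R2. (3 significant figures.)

V_out ≈ 5.19 V

First combine the lower leg with the load: R2 ‖ R_L = 40.26 kΩ.
Then V_out = V_supply · R2'/(R1 + R2') = 10.0 × 40.26/77.56 = 5.191 V.
(Unloaded it would be 6.36 V; the load pulls it down.)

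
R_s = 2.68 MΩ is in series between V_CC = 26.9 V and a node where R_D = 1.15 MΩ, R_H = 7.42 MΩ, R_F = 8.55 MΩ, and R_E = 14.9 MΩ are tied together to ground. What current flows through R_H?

Parallel bank: R_p = 1/(1/1.15 + 1/7.42 + 1/8.55 + 1/14.9) = 0.8415 MΩ.
V_A = 26.9 × 0.8415/3.521 = 6.428 V.
Branch current I = V_A/R_H = 6.428/7.42 = 0.8663 µA.
(Check via current divider: I_total = 7.639 µA; share G_k/ΣG = 0.1134 → same result.)

I ≈ 0.866 µA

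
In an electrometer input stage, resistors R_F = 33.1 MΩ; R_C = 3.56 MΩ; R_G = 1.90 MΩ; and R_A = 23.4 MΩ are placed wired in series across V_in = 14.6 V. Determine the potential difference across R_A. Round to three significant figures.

Series total: ΣR = 33.1 + 3.56 + 1.90 + 23.4 = 61.96 MΩ.
V = V_in · R/ΣR = 14.6 × 0.3777 = 5.514 V.

V ≈ 5.51 V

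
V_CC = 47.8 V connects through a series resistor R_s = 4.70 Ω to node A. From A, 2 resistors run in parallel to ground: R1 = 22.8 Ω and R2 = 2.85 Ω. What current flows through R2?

Combine the parallel branches: R_p = (1/22.8 + 1/2.85)⁻¹ = 2.533 Ω.
Node voltage V_A = V_CC · R_p/(R_s + R_p) = 47.8 × 0.3502 = 16.74 V.
Branch current I = V_A/R2 = 16.74/2.85 = 5.874 A.

I ≈ 5.87 A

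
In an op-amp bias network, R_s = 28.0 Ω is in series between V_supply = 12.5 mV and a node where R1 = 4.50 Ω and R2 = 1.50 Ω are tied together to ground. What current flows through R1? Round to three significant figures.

I ≈ 0.107 mA

Parallel bank: R_p = 1/(1/4.50 + 1/1.50) = 1.125 Ω.
Node voltage V_A = V_supply · R_p/(R_s + R_p) = 12.5 × 0.03863 = 0.4828 mV.
Branch current I = V_A/R1 = 0.4828/4.50 = 0.1073 mA.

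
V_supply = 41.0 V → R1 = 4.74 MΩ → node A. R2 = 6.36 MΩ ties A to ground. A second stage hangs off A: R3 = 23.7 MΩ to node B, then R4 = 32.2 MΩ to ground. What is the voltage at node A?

V_A ≈ 22.4 V

Node A sees R2 in parallel with the series input of stage 2, R3 + R4 = 55.90 MΩ.
Effective lower resistance at A: R2 ‖ 55.90 = 5.710 MΩ.
First divider: V_A = V_supply · 5.710/(4.74 + 5.710) = 22.40 V.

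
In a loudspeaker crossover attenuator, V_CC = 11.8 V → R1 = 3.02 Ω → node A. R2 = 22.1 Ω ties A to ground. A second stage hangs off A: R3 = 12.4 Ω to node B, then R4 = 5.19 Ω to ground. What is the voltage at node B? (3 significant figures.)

V_B ≈ 2.66 V

The second stage (R3 + R4 = 17.59 Ω) loads node A in parallel with R2.
R2 ‖ (R3+R4) = 9.794 Ω.
First divider: V_A = V_CC · 9.794/(3.02 + 9.794) = 9.019 V.
Then the unloaded second divider: V_B = V_A × R4/(R3+R4) = 9.019 × 0.2951 = 2.661 V.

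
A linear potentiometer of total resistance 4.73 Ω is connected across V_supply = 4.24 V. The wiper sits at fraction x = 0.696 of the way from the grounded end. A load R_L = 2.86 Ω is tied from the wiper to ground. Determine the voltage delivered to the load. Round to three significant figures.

Split the track: R_lower = x·R_p = 3.292 Ω, R_upper = (1−x)·R_p = 1.438 Ω.
R_L loads the lower segment: effective lower R = 1.530 Ω.
Loaded-divider output: V_out = 4.24 × 0.5156 = 2.186 V.

V_out ≈ 2.19 V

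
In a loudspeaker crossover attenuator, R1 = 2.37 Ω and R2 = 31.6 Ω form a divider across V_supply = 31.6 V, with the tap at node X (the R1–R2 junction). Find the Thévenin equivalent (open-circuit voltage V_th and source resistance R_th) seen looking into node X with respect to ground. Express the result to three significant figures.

V_th ≈ 29.4 V, R_th ≈ 2.20 Ω

V_th is the unloaded tap voltage: V_supply · R2/(R1+R2) = 31.6 × 0.9302 = 29.40 V.
With V_supply suppressed (replaced by a short), R_th = R1 ‖ R2 = (2.370 × 31.6)/(2.370 + 31.6) = 2.205 Ω.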